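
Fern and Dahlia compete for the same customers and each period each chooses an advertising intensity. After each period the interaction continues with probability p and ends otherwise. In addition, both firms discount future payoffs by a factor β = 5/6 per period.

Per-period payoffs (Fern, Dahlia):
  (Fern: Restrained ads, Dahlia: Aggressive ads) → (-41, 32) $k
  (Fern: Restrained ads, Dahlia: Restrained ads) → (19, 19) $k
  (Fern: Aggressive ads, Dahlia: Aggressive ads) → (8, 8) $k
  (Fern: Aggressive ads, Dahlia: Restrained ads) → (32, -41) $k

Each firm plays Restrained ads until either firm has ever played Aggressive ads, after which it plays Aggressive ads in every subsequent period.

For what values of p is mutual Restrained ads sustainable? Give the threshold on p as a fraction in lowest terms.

With continuation probability p and discount β, the effective per-period discount factor is βp.
Grim-trigger IC: βp ≥ (32−19)/(32−8) = 13/24.
So p ≥ (13/24)/(5/6) = 13/20.

13/20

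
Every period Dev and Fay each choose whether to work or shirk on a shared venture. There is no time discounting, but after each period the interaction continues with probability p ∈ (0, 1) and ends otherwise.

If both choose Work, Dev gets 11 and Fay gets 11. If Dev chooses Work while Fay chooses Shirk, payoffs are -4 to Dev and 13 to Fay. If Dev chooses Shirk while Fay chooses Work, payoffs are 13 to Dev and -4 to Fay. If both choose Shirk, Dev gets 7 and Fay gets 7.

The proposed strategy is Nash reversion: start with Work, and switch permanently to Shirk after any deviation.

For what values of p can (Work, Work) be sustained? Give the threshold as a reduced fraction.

1/3

Expected cooperation value is 11 + p·11 + p²·11 + … = 11/(1−p); deviation gives 13 + p·7/(1−p).
11 ≥ 13(1−p) + 7p ⇒ 6p ≥ 2 ⇒ p ≥ 2/6 = 1/3.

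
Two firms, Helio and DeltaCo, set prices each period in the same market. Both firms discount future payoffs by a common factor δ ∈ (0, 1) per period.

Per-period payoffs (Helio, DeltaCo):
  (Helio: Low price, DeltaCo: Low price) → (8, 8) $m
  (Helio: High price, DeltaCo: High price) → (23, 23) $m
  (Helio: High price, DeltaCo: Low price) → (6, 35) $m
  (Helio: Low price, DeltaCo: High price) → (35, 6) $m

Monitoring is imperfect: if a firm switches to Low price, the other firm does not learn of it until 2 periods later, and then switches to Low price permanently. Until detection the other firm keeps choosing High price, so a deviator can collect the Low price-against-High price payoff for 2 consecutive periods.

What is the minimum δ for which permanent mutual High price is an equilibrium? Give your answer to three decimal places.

0.667

The best deviation is to choose Low price for all 2 undetected periods, earning 35 each, then 8 forever once detected.
Deviation value: 35(1−δ^2)/(1−δ) + 8δ^2/(1−δ); cooperation value: 23/(1−δ).
IC: 23 ≥ 35(1−δ^2) + 8δ^2 = 35 − 27δ^2.
So δ^2 ≥ 12/27 = 4/9, giving δ ≥ (4/9)^(1/2) ≈ 0.667.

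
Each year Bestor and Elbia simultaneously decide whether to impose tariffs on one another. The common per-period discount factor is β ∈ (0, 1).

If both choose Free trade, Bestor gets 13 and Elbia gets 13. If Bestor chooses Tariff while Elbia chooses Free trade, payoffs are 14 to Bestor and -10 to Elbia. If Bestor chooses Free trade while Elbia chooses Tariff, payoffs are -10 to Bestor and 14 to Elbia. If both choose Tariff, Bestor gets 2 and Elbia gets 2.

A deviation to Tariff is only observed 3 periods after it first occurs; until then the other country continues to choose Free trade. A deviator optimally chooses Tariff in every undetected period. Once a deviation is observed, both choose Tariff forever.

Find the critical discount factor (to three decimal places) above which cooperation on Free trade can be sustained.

The best deviation is to choose Tariff for all 3 undetected periods, earning 14 each, then 2 forever once detected.
Deviation value: 14(1−β^3)/(1−β) + 2β^3/(1−β); cooperation value: 13/(1−β).
IC: 13 ≥ 14(1−β^3) + 2β^3 = 14 − 12β^3.
So β^3 ≥ 1/12, giving β ≥ (1/12)^(1/3) ≈ 0.437.

0.437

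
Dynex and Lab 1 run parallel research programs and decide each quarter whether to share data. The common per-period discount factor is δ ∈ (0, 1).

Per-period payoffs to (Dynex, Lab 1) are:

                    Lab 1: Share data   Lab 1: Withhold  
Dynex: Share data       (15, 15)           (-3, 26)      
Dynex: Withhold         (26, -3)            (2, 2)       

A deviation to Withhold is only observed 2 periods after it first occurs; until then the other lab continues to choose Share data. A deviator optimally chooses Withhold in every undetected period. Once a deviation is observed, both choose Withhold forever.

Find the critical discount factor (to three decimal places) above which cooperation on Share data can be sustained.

0.677

The best deviation is to choose Withhold for all 2 undetected periods, earning 26 each, then 2 forever once detected.
Deviation value: 26(1−δ^2)/(1−δ) + 2δ^2/(1−δ); cooperation value: 15/(1−δ).
IC: 15 ≥ 26(1−δ^2) + 2δ^2 = 26 − 24δ^2.
So δ^2 ≥ 11/24, giving δ ≥ (11/24)^(1/2) ≈ 0.677.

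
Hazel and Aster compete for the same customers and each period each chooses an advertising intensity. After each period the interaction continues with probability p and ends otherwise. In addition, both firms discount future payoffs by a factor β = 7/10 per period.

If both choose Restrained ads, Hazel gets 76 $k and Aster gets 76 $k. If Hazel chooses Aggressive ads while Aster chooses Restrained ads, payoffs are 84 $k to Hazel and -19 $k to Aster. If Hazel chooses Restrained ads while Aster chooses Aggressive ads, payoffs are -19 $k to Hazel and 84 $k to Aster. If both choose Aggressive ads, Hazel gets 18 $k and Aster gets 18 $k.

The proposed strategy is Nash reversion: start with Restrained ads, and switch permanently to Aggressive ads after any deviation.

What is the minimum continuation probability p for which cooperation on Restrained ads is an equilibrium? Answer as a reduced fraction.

With continuation probability p and discount β, the effective per-period discount factor is βp.
Grim-trigger IC: βp ≥ (84−76)/(84−18) = 4/33.
So p ≥ (4/33)/(7/10) = 40/231.

40/231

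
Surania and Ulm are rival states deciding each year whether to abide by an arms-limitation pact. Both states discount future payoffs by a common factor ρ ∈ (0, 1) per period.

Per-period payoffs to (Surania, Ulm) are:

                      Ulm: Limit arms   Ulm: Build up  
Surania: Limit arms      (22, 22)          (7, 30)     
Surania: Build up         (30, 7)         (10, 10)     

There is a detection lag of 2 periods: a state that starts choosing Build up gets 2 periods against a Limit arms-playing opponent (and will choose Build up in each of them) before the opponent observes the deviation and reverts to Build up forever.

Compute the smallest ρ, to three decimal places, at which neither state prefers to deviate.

The best deviation is to choose Build up for all 2 undetected periods, earning 30 each, then 10 forever once detected.
Deviation value: 30(1−ρ^2)/(1−ρ) + 10ρ^2/(1−ρ); cooperation value: 22/(1−ρ).
IC: 22 ≥ 30(1−ρ^2) + 10ρ^2 = 30 − 20ρ^2.
So ρ^2 ≥ 8/20 = 2/5, giving ρ ≥ (2/5)^(1/2) ≈ 0.632.

0.632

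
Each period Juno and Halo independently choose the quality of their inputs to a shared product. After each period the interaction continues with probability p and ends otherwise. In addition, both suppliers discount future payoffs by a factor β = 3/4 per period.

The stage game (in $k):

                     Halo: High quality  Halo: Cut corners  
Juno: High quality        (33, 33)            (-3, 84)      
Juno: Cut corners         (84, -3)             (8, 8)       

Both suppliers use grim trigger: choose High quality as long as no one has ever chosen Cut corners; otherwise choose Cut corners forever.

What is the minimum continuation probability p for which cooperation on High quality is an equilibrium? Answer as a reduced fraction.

Expected continuation weight on next period's payoff is β·p = 3/4·p, which plays the role of the discount factor.
Cooperation requires 3/4·p ≥ (84−33)/(84−8) = 51/76, hence p ≥ 17/19.

17/19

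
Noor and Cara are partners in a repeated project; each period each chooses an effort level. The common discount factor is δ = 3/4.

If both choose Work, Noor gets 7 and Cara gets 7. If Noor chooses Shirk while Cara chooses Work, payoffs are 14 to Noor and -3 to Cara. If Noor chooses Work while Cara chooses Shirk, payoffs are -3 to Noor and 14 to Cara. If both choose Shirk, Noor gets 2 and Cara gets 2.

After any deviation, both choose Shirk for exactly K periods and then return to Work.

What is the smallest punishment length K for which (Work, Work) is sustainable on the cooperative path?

Need Σ_{k=1}^{K} δ^k ≥ (14−7)/(7−2) = 1.4000 at δ = 3/4.
At K = 2 the sum is 1.3125 < 1.4000; at K = 3 it is 1.7344 ≥ 1.4000.
So the minimum punishment length is K = 3.

3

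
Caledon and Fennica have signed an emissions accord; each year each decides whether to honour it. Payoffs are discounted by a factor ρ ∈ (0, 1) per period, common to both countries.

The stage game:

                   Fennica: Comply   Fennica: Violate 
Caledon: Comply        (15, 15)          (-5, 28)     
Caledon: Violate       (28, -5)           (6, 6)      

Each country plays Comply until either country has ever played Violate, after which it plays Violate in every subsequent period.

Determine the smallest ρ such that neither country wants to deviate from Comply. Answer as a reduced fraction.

Cooperation forever yields 15 each period: 15/(1−ρ).
Deviating yields 28 once, then 6 forever: 28 + 6ρ/(1−ρ).
No profitable deviation requires 15/(1−ρ) ≥ 28 + 6ρ/(1−ρ).
Multiplying by (1−ρ): 15 ≥ 28(1−ρ) + 6ρ = 28 − 22ρ.
So 22ρ ≥ 13, i.e. ρ ≥ 13/22.

13/22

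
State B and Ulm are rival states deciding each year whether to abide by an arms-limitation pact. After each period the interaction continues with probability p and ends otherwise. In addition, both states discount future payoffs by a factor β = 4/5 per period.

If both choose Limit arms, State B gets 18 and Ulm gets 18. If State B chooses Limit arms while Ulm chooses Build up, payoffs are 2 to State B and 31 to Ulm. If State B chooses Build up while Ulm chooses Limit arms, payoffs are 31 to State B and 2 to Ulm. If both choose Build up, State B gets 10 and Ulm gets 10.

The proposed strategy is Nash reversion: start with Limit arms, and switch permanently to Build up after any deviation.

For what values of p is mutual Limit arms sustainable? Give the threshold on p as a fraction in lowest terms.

Expected continuation weight on next period's payoff is β·p = 4/5·p, which plays the role of the discount factor.
Cooperation requires 4/5·p ≥ (31−18)/(31−10) = 13/21, hence p ≥ 65/84.

65/84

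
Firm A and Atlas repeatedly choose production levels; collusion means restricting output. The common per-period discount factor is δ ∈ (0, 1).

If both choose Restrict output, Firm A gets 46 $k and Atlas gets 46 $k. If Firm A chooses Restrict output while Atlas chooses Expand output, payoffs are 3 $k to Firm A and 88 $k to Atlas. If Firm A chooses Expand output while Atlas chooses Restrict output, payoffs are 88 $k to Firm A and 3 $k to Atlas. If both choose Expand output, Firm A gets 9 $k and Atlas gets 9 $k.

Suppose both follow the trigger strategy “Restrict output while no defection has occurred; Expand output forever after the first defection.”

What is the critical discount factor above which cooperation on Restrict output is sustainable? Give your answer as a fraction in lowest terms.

42/79

One-period gain from deviating is 88 − 46 = 42. The loss is 46 − 9 = 37 in every subsequent period, with present value 37·δ/(1−δ).
Deviation is unprofitable when 37·δ/(1−δ) ≥ 42, i.e. δ/(1−δ) ≥ 42/37.
Equivalently δ ≥ 42/(42+37) = 42/79.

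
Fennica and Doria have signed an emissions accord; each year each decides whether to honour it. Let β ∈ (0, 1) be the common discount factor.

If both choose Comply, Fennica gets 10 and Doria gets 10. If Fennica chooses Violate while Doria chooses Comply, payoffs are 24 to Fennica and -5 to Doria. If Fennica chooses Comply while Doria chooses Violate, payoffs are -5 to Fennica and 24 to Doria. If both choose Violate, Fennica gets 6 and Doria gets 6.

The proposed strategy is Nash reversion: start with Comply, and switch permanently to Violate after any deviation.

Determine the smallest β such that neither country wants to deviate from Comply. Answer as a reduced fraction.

10/(1−β) ≥ 24 + 6β/(1−β)
10 ≥ 24 − 18β
β ≥ 14/18 = 7/9.

7/9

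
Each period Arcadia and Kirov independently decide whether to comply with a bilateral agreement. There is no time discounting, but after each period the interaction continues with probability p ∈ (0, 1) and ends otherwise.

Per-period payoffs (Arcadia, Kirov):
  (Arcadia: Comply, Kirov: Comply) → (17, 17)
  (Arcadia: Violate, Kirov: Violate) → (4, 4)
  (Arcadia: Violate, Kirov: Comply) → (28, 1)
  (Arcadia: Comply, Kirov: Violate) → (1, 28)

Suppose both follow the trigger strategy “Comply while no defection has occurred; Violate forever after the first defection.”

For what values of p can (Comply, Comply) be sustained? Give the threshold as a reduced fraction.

11/24

With no time discounting, the continuation probability p plays the role of the discount factor.
Grim-trigger IC: 17/(1−p) ≥ 28 + 4p/(1−p) ⇒ p ≥ (28−17)/(28−4) = 11/24.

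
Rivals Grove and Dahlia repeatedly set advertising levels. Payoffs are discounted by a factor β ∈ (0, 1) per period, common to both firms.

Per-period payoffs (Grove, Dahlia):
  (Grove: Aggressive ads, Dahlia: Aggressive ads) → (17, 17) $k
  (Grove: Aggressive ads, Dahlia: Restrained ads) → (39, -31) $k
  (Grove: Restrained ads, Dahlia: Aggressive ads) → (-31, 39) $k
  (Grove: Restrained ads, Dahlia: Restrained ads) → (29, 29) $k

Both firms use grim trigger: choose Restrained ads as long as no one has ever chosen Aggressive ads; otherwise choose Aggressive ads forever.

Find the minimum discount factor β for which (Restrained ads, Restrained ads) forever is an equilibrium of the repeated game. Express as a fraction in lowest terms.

29/(1−β) ≥ 39 + 17β/(1−β)
29 ≥ 39 − 22β
β ≥ 10/22 = 5/11.

5/11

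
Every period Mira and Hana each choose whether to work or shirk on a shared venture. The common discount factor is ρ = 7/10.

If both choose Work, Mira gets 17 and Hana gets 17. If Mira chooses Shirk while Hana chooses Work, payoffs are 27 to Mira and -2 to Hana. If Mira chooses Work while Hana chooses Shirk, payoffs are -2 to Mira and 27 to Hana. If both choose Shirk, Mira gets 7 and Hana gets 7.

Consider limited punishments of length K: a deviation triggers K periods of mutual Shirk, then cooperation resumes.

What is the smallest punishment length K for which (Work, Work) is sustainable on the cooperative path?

2

IC: ρ(1−ρ^K)/(1−ρ) ≥ (27−17)/(17−7) = 1.
With ρ = 7/10: need 1 − ρ^K ≥ 1·(1−7/10)/(7/10), i.e. ρ^K ≤ 0.5714.
Since (7/10)^1 = 0.7000 and (7/10)^2 = 0.4900, the smallest such K is 2.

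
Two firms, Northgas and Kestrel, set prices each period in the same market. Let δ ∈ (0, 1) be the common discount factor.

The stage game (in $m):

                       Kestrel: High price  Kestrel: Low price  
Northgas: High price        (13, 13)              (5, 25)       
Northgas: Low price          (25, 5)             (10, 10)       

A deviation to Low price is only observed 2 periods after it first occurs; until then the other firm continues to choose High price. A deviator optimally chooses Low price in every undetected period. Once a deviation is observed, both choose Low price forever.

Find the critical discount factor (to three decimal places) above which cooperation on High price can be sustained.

0.894

Deviating for the 2 undetected periods gains 25−13 = 12 per period over cooperation, then loses 13−10 = 3 per period forever once punishment starts.
Gain: 12(1 + δ + … + δ^1); loss: 3·δ^2/(1−δ).
No profitable deviation ⇔ 12(1−δ^2) ≤ 3·δ^2, i.e. δ^2 ≥ 12/(12+3) = 4/5.
Hence δ ≥ (4/5)^(1/2) ≈ 0.894.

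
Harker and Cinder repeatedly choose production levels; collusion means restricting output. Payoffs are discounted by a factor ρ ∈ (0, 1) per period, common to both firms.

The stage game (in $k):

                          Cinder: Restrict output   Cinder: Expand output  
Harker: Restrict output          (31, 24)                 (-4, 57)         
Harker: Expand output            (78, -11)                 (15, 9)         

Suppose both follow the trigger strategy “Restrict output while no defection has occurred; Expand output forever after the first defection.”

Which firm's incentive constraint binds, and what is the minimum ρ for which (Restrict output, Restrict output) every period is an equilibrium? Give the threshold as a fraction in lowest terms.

Harker; ρ ≥ 47/63

Harker's threshold: (78−31)/(78−15) = 47/63.
Cinder's threshold: (57−24)/(57−9) = 11/16.
47/63 > 11/16, so Harker binds and ρ* = 47/63.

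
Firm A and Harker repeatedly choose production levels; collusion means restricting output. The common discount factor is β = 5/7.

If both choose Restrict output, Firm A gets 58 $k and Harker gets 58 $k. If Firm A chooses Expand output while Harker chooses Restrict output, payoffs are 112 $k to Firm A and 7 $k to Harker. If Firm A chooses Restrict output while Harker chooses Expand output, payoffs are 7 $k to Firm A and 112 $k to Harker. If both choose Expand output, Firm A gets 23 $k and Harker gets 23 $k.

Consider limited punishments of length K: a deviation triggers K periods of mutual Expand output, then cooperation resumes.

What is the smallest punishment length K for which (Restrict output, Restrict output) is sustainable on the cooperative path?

Need Σ_{k=1}^{K} β^k ≥ (112−58)/(58−23) = 1.5429 at β = 5/7.
At K = 2 the sum is 1.2245 < 1.5429; at K = 3 it is 1.5889 ≥ 1.5429.
So the minimum punishment length is K = 3.

3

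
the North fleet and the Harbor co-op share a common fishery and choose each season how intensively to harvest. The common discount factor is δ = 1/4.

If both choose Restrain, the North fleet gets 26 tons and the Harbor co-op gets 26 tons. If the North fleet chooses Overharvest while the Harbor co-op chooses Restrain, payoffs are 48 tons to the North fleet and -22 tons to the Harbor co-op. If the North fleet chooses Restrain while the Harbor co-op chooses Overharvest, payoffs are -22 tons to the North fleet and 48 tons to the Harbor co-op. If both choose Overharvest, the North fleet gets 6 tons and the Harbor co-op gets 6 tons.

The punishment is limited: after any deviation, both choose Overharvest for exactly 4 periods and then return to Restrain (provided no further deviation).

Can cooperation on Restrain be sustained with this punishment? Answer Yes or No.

A one-shot deviation gives 48 now, then 6 for 4 periods, then back to 26.
Gain from deviating: (48−26) today; loss: (26−6) in each of the next 4 periods.
No-deviation condition: (26−6)(δ+…+δ^4) ≥ 48−26, i.e. δ+…+δ^4 ≥ 11/10.
At δ = 1/4: δ+…+δ^4 = 0.3320 < 1.1000.
So cooperation is not sustainable.

No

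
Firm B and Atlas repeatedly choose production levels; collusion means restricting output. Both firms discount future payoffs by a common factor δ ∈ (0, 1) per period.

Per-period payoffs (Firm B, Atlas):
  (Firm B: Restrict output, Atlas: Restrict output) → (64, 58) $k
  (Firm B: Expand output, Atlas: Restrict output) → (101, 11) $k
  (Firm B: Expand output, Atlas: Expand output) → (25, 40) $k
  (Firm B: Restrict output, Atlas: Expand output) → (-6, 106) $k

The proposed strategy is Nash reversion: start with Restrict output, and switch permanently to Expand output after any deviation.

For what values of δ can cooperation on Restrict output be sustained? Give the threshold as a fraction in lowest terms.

8/11

Firm B: cooperation gives 64 each period; deviation gives 101 once then 25 forever.
  64/(1−δ) ≥ 101 + 25δ/(1−δ) ⇒ δ ≥ 37/76.
Atlas: cooperation gives 58 each period; deviation gives 106 once then 40 forever.
  δ ≥ 48/66 = 8/11.
Both must hold, so the binding constraint is Atlas's: δ ≥ 8/11.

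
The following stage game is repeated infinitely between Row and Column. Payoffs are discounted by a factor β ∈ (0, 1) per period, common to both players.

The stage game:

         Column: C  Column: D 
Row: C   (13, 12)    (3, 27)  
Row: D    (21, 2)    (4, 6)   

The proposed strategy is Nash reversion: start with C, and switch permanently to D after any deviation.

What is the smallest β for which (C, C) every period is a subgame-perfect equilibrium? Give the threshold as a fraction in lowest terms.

Row's threshold: (21−13)/(21−4) = 8/17.
Column's threshold: (27−12)/(27−6) = 5/7.
8/17 < 5/7, so Column binds and β* = 5/7.

5/7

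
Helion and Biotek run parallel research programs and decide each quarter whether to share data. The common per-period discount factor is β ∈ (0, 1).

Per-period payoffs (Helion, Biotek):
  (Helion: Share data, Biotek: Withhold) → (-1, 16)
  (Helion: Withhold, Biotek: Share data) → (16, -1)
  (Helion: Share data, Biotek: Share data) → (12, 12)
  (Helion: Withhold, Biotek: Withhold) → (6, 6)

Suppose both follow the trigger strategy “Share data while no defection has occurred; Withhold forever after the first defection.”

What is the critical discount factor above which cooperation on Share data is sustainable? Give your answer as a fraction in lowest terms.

12/(1−β) ≥ 16 + 6β/(1−β)
12 ≥ 16 − 10β
β ≥ 4/10 = 2/5.

2/5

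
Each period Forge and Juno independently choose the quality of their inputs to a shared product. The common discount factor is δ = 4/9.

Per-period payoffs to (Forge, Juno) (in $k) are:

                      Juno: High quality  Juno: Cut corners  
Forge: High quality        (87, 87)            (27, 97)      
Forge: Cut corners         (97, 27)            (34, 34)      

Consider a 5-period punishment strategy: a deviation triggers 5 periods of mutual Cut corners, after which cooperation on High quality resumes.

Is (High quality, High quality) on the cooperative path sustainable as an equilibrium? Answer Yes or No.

IC: δ+…+δ^5 ≥ (97−87)/(87−34) = 10/53.
At δ = 4/9: partial sum = 0.7861 ≥ 0.1887. Cooperation sustainable.

Yes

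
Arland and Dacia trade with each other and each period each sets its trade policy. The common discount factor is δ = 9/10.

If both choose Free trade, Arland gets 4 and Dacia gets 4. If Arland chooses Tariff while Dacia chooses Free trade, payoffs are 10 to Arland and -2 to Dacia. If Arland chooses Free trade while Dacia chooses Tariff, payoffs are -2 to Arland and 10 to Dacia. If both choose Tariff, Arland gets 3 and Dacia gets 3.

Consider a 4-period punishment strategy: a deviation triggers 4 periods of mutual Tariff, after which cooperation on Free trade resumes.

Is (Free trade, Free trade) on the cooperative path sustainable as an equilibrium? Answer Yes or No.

IC: δ+…+δ^4 ≥ (10−4)/(4−3) = 6.
At δ = 9/10: partial sum = 3.0951 < 6.0000. Cooperation not sustainable.

No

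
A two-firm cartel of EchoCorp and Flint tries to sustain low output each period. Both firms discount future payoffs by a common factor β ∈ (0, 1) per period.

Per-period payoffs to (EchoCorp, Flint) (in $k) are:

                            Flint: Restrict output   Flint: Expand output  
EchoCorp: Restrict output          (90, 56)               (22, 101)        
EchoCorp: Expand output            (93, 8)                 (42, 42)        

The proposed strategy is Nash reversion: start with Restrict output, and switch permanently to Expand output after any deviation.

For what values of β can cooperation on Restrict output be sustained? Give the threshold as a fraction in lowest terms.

45/59

EchoCorp's threshold: (93−90)/(93−42) = 1/17.
Flint's threshold: (101−56)/(101−42) = 45/59.
1/17 < 45/59, so Flint binds and β* = 45/59.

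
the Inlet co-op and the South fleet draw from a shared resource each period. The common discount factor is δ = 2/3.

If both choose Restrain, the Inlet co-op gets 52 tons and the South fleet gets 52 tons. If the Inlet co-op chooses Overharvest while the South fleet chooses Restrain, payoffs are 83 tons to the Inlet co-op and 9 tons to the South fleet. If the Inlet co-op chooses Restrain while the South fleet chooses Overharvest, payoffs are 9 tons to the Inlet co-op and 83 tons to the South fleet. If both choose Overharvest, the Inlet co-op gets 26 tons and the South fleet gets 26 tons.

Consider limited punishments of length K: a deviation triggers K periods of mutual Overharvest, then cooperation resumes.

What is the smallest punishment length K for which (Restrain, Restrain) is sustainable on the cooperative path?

3

Need Σ_{k=1}^{K} δ^k ≥ (83−52)/(52−26) = 1.1923 at δ = 2/3.
At K = 2 the sum is 1.1111 < 1.1923; at K = 3 it is 1.4074 ≥ 1.1923.
So the minimum punishment length is K = 3.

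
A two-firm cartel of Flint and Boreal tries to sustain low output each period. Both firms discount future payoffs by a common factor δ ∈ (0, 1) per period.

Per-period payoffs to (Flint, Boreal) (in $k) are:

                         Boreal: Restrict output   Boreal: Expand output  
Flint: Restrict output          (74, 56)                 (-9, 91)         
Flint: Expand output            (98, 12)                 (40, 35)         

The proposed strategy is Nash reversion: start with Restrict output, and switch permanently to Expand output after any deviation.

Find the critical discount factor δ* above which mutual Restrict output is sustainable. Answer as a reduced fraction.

Flint: cooperation gives 74 each period; deviation gives 98 once then 40 forever.
  74/(1−δ) ≥ 98 + 40δ/(1−δ) ⇒ δ ≥ 24/58 = 12/29.
Boreal: cooperation gives 56 each period; deviation gives 91 once then 35 forever.
  δ ≥ 35/56 = 5/8.
Both must hold, so the binding constraint is Boreal's: δ ≥ 5/8.

5/8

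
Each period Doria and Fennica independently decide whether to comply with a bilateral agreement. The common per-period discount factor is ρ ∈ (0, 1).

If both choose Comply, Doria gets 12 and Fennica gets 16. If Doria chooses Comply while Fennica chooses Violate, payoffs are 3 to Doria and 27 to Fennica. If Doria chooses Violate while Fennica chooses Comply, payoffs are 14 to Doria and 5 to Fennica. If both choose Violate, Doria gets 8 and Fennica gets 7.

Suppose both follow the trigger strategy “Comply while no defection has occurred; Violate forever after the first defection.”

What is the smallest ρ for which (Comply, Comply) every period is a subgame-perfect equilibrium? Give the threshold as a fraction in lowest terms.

11/20

Doria's threshold: (14−12)/(14−8) = 1/3.
Fennica's threshold: (27−16)/(27−7) = 11/20.
1/3 < 11/20, so Fennica binds and ρ* = 11/20.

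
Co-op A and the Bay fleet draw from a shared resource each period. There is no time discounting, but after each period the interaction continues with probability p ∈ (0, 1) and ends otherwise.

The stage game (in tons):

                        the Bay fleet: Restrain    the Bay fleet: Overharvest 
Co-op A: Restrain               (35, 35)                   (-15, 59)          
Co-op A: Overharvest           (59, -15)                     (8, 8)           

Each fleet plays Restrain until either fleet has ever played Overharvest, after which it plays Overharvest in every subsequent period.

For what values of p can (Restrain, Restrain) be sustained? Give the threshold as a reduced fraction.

With no time discounting, the continuation probability p plays the role of the discount factor.
Grim-trigger IC: 35/(1−p) ≥ 59 + 8p/(1−p) ⇒ p ≥ (59−35)/(59−8) = 8/17.

8/17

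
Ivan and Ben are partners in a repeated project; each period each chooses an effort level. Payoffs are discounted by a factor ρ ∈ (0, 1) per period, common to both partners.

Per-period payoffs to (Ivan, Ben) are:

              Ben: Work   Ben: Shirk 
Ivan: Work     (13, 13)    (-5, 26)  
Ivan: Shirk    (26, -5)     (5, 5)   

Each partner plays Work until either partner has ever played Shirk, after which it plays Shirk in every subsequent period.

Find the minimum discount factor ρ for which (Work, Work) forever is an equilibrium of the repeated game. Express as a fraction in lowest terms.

13/21

13/(1−ρ) ≥ 26 + 5ρ/(1−ρ)
13 ≥ 26 − 21ρ
ρ ≥ 13/21.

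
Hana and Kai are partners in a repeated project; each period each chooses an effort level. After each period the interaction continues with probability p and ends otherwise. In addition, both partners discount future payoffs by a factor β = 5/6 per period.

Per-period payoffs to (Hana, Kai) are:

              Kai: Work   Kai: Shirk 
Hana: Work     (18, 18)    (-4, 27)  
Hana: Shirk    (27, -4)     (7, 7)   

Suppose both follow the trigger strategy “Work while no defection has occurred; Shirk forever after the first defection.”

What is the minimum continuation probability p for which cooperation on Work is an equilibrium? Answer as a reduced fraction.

With continuation probability p and discount β, the effective per-period discount factor is βp.
Grim-trigger IC: βp ≥ (27−18)/(27−7) = 9/20.
So p ≥ (9/20)/(5/6) = 27/50.

27/50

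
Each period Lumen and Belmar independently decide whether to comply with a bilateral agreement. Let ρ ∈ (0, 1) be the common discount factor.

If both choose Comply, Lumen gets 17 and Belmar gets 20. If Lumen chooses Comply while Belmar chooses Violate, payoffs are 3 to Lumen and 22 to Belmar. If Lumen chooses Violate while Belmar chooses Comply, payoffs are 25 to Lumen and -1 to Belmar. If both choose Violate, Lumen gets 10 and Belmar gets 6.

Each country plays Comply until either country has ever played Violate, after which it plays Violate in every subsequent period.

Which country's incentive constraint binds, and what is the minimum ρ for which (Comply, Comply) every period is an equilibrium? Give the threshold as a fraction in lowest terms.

Lumen's threshold: (25−17)/(25−10) = 8/15.
Belmar's threshold: (22−20)/(22−6) = 1/8.
8/15 > 1/8, so Lumen binds and ρ* = 8/15.

Lumen; ρ ≥ 8/15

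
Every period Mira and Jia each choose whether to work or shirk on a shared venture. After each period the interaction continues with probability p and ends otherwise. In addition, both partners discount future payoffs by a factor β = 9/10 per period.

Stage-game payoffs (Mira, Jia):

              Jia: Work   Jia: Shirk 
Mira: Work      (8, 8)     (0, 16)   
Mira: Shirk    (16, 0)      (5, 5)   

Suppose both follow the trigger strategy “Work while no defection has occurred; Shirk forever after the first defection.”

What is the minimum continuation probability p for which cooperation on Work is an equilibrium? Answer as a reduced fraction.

80/99

With continuation probability p and discount β, the effective per-period discount factor is βp.
Grim-trigger IC: βp ≥ (16−8)/(16−5) = 8/11.
So p ≥ (8/11)/(9/10) = 80/99.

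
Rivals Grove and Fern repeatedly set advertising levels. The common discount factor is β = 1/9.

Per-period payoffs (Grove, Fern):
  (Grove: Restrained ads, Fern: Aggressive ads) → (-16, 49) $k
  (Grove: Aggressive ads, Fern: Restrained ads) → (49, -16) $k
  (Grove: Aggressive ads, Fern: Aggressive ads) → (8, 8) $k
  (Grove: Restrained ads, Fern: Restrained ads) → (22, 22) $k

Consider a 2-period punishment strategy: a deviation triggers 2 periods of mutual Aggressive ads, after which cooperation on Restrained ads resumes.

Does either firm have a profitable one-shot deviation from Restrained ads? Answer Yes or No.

IC: β+…+β^2 ≥ (49−22)/(22−8) = 27/14.
At β = 1/9: partial sum = 0.1235 < 1.9286. Cooperation not sustainable.

Yes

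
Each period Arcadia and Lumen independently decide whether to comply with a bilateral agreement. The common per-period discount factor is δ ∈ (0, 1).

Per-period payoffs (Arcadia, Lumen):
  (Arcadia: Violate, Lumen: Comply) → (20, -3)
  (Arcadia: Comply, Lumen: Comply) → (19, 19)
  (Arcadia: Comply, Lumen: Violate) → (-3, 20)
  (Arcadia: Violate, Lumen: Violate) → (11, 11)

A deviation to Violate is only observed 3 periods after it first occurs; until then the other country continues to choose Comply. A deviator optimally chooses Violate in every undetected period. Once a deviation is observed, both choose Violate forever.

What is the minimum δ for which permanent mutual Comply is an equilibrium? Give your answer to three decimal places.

0.481

The best deviation is to choose Violate for all 3 undetected periods, earning 20 each, then 11 forever once detected.
Deviation value: 20(1−δ^3)/(1−δ) + 11δ^3/(1−δ); cooperation value: 19/(1−δ).
IC: 19 ≥ 20(1−δ^3) + 11δ^3 = 20 − 9δ^3.
So δ^3 ≥ 1/9, giving δ ≥ (1/9)^(1/3) ≈ 0.481.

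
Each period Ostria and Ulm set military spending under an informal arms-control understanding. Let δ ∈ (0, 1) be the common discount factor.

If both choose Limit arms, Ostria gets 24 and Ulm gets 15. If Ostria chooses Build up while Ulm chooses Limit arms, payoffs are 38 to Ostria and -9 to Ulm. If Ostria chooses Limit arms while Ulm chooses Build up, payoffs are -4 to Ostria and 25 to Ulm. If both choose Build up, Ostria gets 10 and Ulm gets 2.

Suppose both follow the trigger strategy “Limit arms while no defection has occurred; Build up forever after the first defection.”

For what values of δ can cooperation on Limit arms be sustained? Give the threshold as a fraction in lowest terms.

1/2

Ostria's threshold: (38−24)/(38−10) = 1/2.
Ulm's threshold: (25−15)/(25−2) = 10/23.
1/2 > 10/23, so Ostria binds and δ* = 1/2.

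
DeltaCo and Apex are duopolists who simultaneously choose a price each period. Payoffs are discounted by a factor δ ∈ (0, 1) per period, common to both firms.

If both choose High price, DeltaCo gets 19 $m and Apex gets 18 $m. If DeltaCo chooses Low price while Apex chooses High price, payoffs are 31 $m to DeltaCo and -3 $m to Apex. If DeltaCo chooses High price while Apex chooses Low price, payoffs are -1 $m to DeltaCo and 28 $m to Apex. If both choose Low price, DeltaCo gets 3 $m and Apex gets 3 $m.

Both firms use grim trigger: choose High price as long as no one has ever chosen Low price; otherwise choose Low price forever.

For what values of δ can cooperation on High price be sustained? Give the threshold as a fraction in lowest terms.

DeltaCo's threshold: (31−19)/(31−3) = 3/7.
Apex's threshold: (28−18)/(28−3) = 2/5.
3/7 > 2/5, so DeltaCo binds and δ* = 3/7.

3/7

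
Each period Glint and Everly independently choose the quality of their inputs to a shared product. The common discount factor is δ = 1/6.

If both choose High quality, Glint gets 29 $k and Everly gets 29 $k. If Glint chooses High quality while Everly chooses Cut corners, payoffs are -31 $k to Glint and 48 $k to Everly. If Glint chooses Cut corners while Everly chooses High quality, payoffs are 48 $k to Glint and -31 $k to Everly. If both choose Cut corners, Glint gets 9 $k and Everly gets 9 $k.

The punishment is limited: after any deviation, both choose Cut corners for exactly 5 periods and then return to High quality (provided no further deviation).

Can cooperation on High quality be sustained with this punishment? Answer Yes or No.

No

A one-shot deviation gives 48 now, then 9 for 5 periods, then back to 29.
Gain from deviating: (48−29) today; loss: (29−9) in each of the next 5 periods.
No-deviation condition: (29−9)(δ+…+δ^5) ≥ 48−29, i.e. δ+…+δ^5 ≥ 19/20.
At δ = 1/6: δ+…+δ^5 = 0.2000 < 0.9500.
So cooperation is not sustainable.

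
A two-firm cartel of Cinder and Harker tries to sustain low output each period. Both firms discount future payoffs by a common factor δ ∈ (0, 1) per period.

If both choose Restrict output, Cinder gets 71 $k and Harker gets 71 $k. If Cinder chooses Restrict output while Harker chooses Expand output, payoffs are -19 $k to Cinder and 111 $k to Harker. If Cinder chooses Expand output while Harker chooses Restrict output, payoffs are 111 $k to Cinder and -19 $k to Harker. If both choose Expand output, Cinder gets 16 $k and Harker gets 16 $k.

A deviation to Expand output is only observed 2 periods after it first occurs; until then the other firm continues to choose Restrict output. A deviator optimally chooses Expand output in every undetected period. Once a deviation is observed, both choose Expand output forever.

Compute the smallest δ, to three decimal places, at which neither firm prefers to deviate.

0.649

The best deviation is to choose Expand output for all 2 undetected periods, earning 111 each, then 16 forever once detected.
Deviation value: 111(1−δ^2)/(1−δ) + 16δ^2/(1−δ); cooperation value: 71/(1−δ).
IC: 71 ≥ 111(1−δ^2) + 16δ^2 = 111 − 95δ^2.
So δ^2 ≥ 40/95 = 8/19, giving δ ≥ (8/19)^(1/2) ≈ 0.649.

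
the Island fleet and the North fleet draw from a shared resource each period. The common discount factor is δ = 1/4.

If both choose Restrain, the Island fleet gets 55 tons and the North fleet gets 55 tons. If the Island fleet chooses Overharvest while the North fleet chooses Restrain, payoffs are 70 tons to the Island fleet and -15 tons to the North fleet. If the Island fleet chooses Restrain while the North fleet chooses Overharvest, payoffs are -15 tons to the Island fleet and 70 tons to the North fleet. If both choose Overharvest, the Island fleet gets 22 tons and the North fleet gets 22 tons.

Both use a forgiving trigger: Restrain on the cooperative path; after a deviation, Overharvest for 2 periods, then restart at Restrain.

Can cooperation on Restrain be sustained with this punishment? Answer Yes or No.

IC: δ+…+δ^2 ≥ (70−55)/(55−22) = 5/11.
At δ = 1/4: partial sum = 0.3125 < 0.4545. Cooperation not sustainable.

No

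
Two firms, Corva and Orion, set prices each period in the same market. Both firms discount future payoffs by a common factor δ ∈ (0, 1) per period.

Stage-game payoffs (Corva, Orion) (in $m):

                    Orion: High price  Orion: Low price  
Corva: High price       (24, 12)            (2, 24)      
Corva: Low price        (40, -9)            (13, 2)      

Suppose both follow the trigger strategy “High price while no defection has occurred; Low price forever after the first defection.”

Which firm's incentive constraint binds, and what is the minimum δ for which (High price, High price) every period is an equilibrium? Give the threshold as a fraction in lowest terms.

Corva; δ ≥ 16/27

Corva's threshold: (40−24)/(40−13) = 16/27.
Orion's threshold: (24−12)/(24−2) = 6/11.
16/27 > 6/11, so Corva binds and δ* = 16/27.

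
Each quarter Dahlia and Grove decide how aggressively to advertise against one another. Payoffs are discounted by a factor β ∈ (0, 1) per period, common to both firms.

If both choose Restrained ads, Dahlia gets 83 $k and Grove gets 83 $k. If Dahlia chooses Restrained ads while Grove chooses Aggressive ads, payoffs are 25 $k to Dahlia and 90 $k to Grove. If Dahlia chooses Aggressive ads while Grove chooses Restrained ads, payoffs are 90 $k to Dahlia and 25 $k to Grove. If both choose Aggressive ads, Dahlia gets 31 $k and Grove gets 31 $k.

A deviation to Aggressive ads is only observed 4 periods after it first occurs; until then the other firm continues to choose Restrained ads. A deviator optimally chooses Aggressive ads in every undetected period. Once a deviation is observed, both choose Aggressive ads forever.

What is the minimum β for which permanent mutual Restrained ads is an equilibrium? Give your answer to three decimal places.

0.587

A deviator earns 90 for 4 periods, then 31 forever; cooperating earns 83 forever. Multiplying the IC by (1−β):
83 ≥ 90(1−β^4) + 31β^4, so 59·β^4 ≥ 7 and β^4 ≥ 7/59.
β ≥ (7/59)^(1/4) ≈ 0.587.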